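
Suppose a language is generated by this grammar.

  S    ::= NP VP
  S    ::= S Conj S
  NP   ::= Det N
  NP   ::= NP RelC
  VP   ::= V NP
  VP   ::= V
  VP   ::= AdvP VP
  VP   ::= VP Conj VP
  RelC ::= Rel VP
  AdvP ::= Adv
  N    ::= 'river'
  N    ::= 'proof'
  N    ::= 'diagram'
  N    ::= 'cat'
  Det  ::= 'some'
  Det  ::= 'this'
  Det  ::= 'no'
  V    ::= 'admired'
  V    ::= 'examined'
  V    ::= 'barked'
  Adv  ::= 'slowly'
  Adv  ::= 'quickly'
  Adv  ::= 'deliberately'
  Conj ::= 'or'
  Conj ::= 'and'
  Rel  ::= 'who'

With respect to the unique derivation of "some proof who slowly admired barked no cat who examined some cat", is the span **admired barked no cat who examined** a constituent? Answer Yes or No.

[S [NP [NP [Det some] [N proof]] [RelC [Rel who] [VP [AdvP [Adv slowly]] [VP [V admired]]]]] [VP [V barked] [NP [NP [Det no] [N cat]] [RelC [Rel who] [VP [V examined] [NP [Det some] [N cat]]]]]]]
The smallest constituent containing 'admired barked no cat who examined' is the S spanning 'some proof who slowly admired barked no cat who examined some cat'; no single node in the tree dominates exactly the given words.

No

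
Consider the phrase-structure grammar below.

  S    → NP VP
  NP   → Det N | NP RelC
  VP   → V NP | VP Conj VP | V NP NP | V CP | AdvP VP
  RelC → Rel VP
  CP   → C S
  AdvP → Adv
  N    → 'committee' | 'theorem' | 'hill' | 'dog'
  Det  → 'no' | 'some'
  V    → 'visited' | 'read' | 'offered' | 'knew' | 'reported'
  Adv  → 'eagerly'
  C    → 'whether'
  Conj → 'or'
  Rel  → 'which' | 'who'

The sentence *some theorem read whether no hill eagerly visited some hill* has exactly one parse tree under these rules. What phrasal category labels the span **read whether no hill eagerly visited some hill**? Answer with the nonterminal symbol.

S
  NP
    Det: some
    N: theorem
  VP
    V: read
    CP
      C: whether
      S
        NP
          Det: no
          N: hill
        VP
          AdvP
            Adv: eagerly
          VP
            V: visited
            NP
              Det: some
              N: hill
The span 'read whether no hill eagerly visited some hill' is the VP node built by VP → V CP.

VP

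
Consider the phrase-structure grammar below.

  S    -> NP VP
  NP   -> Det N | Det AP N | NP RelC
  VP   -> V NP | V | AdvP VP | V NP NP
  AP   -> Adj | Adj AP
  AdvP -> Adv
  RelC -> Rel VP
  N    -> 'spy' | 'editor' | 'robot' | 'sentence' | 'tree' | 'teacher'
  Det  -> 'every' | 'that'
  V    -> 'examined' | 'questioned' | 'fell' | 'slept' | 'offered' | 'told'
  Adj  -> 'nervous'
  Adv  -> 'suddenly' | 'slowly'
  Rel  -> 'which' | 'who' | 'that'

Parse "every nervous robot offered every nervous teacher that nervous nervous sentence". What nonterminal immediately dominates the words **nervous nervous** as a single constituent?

[S [NP [Det every] [AP [Adj nervous]] [N robot]] [VP [V offered] [NP [Det every] [AP [Adj nervous]] [N teacher]] [NP [Det that] [AP [Adj nervous] [AP [Adj nervous]]] [N sentence]]]]
The span 'nervous nervous' is the AP node built by AP → Adj AP.

AP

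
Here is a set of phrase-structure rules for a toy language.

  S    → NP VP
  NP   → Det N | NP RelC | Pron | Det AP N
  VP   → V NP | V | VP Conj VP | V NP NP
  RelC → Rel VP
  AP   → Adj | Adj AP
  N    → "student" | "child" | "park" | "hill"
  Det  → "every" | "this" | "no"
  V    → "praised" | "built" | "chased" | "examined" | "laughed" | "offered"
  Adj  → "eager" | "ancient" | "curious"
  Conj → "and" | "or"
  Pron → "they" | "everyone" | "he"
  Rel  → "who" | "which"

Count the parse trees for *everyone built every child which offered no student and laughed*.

Two of the 3 distinct bracketings:
[S [NP [Pron everyone]] [VP [V built] [NP [NP [Det every] [N child]] [RelC [Rel which] [VP [VP [V offered] [NP [Det no] [N student]]] [Conj and] [VP [V laughed]]]]]]]
[S [NP [Pron everyone]] [VP [VP [V built] [NP [NP [Det every] [N child]] [RelC [Rel which] [VP [V offered] [NP [Det no] [N student]]]]]] [Conj and] [VP [V laughed]]]]
The trees differ in how a recursive rule is bracketed over the same span.

3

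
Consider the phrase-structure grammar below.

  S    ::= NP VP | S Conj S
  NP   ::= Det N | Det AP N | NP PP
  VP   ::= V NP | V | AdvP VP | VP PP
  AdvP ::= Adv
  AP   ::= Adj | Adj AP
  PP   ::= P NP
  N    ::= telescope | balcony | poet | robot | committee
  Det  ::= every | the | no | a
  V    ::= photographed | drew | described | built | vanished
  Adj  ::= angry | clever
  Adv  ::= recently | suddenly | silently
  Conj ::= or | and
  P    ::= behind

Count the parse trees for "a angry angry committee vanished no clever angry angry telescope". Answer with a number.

[S [NP [Det a] [AP [Adj angry] [AP [Adj angry]]] [N committee]] [VP [V vanished] [NP [Det no] [AP [Adj clever] [AP [Adj angry] [AP [Adj angry]]]] [N telescope]]]]
No rule offers an alternative attachment or grouping for any span, so this is the only derivation.

1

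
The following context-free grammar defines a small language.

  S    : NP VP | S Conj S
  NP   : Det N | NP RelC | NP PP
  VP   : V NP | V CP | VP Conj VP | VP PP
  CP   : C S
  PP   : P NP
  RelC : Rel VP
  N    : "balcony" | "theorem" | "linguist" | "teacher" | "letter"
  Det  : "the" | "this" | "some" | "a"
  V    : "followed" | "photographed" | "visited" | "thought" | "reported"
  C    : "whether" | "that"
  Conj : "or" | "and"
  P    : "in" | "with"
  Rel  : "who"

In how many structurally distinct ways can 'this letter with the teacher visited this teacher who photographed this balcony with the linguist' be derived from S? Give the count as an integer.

Two of the 4 distinct bracketings:
[S [NP [NP [Det this] [N letter]] [PP [P with] [NP [Det the] [N teacher]]]] [VP [V visited] [NP [NP [Det this] [N teacher]] [RelC [Rel who] [VP [V photographed] [NP [NP [Det this] [N balcony]] [PP [P with] [NP [Det the] [N linguist]]]]]]]]]
[S [NP [NP [Det this] [N letter]] [PP [P with] [NP [Det the] [N teacher]]]] [VP [V visited] [NP [NP [Det this] [N teacher]] [RelC [Rel who] [VP [VP [V photographed] [NP [Det this] [N balcony]]] [PP [P with] [NP [Det the] [N linguist]]]]]]]]
The difference turns on whether VP → VP PP is used at the relevant span, versus an alternative expansion of VP.

4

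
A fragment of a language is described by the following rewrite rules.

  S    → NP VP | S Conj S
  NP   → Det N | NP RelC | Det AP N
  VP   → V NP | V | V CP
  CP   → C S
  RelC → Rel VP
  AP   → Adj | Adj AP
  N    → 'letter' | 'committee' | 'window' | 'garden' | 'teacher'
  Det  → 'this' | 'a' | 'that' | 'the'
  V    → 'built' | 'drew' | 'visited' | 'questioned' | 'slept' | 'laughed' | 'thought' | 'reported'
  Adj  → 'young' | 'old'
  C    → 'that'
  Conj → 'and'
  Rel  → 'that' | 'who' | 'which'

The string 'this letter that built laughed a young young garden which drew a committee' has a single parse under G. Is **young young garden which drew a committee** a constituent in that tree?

No

[S [NP [NP [Det this] [N letter]] [RelC [Rel that] [VP [V built]]]] [VP [V laughed] [NP [NP [Det a] [AP [Adj young] [AP [Adj young]]] [N garden]] [RelC [Rel which] [VP [V drew] [NP [Det a] [N committee]]]]]]]
The smallest constituent containing 'young young garden which drew a committee' is the NP spanning 'a young young garden which drew a committee'; no single node in the tree dominates exactly the given words.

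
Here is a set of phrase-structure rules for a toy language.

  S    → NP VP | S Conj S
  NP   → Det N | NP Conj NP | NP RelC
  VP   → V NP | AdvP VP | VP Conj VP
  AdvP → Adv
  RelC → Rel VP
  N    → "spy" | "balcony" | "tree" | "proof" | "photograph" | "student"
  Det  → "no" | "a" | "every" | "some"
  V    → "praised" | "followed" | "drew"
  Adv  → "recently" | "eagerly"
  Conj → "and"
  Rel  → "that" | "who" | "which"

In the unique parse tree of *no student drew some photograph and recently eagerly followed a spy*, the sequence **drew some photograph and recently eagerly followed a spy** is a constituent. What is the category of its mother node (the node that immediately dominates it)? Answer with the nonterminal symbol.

S
  NP
    Det: no
    N: student
  VP
    VP
      V: drew
      NP
        Det: some
        N: photograph
    Conj: and
    VP
      AdvP
        Adv: recently
      VP
        AdvP
          Adv: eagerly
        VP
          V: followed
          NP
            Det: a
            N: spy
The span 'drew some photograph and recently eagerly followed a spy' is the VP node built by VP → VP Conj VP.
Its mother is the S built by S → NP VP.

S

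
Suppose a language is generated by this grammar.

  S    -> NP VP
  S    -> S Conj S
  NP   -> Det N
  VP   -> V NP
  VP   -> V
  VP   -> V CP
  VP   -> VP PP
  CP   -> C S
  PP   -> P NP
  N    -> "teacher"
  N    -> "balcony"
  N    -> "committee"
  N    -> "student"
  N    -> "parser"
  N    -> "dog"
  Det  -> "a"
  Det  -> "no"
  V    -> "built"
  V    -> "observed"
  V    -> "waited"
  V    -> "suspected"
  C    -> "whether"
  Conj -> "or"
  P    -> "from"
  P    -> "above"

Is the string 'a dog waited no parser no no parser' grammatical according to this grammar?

Ungrammatical

An N word can never sit immediately before a Det word in any string this grammar generates, so the substring 'parser no' rules out a derivation.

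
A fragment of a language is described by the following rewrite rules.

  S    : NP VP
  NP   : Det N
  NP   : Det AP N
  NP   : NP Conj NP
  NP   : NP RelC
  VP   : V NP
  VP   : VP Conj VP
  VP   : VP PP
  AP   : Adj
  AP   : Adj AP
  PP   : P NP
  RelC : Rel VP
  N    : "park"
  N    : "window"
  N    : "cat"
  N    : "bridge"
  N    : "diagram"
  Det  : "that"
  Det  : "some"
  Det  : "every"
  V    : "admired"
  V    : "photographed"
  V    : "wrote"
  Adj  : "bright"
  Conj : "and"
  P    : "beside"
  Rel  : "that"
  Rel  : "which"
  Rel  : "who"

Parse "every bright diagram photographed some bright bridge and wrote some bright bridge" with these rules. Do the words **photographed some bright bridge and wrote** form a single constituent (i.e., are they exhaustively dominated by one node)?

No

[S [NP [Det every] [AP [Adj bright]] [N diagram]] [VP [VP [V photographed] [NP [Det some] [AP [Adj bright]] [N bridge]]] [Conj and] [VP [V wrote] [NP [Det some] [AP [Adj bright]] [N bridge]]]]]
The smallest constituent containing 'photographed some bright bridge and wrote' is the VP spanning 'photographed some bright bridge and wrote some bright bridge'; no single node in the tree dominates exactly the given words.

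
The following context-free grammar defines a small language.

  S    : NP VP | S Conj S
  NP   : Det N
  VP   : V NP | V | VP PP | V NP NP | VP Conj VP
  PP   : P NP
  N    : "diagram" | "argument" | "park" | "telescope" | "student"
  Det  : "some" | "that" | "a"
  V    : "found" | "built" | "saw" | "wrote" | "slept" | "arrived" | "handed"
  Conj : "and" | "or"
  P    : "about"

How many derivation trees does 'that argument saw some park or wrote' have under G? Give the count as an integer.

1

[S [NP [Det that] [N argument]] [VP [VP [V saw] [NP [Det some] [N park]]] [Conj or] [VP [V wrote]]]]
No rule offers an alternative attachment or grouping for any span, so this is the only derivation.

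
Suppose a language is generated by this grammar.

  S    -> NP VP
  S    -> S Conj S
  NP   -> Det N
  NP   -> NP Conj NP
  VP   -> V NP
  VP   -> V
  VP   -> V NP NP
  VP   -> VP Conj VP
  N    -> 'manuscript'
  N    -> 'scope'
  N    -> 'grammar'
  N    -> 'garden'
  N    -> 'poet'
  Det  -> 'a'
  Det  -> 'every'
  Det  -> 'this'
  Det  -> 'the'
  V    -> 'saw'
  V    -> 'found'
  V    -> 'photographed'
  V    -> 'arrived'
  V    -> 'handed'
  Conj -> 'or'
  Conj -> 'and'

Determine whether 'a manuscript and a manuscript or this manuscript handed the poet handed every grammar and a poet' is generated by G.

Ungrammatical

For S → NP VP, every NP-prefix leaves a non-VP remainder: after 'a manuscript' the remainder is not a VP; after 'a manuscript and a manuscript' the remainder is not a VP; after 'a manuscript and a manuscript or this manuscript' the remainder is not a VP. The alternative S rule S → S Conj S likewise has no satisfying split.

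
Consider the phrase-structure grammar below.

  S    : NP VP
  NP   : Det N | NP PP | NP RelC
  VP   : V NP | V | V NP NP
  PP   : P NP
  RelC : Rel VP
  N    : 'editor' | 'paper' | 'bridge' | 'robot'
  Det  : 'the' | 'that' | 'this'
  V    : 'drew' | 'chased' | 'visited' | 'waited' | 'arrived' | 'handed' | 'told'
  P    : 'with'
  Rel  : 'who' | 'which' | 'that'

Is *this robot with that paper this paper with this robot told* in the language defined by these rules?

Ungrammatical

For S → NP VP, every NP-prefix leaves a non-VP remainder: after 'this robot' the remainder is not a VP; after 'this robot with that paper' the remainder is not a VP.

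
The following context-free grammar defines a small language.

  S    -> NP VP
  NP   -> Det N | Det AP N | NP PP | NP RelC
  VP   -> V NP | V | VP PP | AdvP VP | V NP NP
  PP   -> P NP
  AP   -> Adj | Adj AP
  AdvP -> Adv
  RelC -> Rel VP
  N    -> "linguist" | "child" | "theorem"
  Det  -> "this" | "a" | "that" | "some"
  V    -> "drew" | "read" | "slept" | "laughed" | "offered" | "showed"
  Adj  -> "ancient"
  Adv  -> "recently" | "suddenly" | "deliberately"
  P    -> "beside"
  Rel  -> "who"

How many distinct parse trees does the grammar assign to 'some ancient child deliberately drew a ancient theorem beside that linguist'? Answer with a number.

3

Two of the 3 distinct bracketings:
[S [NP [Det some] [AP [Adj ancient]] [N child]] [VP [VP [AdvP [Adv deliberately]] [VP [V drew] [NP [Det a] [AP [Adj ancient]] [N theorem]]]] [PP [P beside] [NP [Det that] [N linguist]]]]]
[S [NP [Det some] [AP [Adj ancient]] [N child]] [VP [AdvP [Adv deliberately]] [VP [V drew] [NP [NP [Det a] [AP [Adj ancient]] [N theorem]] [PP [P beside] [NP [Det that] [N linguist]]]]]]]
The difference turns on whether NP → NP PP is used at the relevant span, versus an alternative expansion of NP.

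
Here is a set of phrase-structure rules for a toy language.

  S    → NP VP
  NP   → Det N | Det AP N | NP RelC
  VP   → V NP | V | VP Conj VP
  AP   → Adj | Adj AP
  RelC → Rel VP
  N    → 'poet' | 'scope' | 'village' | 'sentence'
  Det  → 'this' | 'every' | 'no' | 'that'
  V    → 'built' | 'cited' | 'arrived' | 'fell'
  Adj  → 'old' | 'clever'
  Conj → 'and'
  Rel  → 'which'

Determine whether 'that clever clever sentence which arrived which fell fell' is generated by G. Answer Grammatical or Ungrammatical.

Grammatical

S
  NP
    NP
      NP
        Det: that
        AP
          Adj: clever
          AP
            Adj: clever
        N: sentence
      RelC
        Rel: which
        VP
          V: arrived
    RelC
      Rel: which
      VP
        V: fell
  VP
    V: fell
Each bracket corresponds to one application of a listed rule, so the string is derivable from S.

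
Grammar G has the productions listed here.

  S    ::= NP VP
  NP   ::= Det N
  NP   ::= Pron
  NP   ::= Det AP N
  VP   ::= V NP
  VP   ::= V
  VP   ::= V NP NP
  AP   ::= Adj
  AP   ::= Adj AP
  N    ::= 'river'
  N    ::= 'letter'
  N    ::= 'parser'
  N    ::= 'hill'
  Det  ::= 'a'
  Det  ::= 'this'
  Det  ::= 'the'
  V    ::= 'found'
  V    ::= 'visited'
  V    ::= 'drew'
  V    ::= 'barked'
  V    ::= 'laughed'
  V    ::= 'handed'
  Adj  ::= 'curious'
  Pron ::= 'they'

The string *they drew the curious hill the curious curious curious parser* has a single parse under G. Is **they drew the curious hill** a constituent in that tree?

No

[S [NP [Pron they]] [VP [V drew] [NP [Det the] [AP [Adj curious]] [N hill]] [NP [Det the] [AP [Adj curious] [AP [Adj curious] [AP [Adj curious]]]] [N parser]]]]
The smallest constituent containing 'they drew the curious hill' is the S spanning 'they drew the curious hill the curious curious curious parser'; no single node in the tree dominates exactly the given words.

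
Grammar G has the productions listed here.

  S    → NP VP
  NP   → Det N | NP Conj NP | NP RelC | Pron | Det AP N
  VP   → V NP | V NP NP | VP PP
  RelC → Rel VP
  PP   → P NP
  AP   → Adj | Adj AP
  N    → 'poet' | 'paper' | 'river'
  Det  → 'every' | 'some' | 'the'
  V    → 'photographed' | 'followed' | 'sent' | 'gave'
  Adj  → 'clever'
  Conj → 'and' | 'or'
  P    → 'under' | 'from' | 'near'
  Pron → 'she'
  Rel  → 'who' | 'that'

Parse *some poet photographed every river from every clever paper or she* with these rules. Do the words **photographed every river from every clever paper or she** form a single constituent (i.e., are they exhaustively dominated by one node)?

Yes

[S [NP [Det some] [N poet]] [VP [VP [V photographed] [NP [Det every] [N river]]] [PP [P from] [NP [NP [Det every] [AP [Adj clever]] [N paper]] [Conj or] [NP [Pron she]]]]]]
The words 'photographed every river from every clever paper or she' are exhaustively dominated by a single VP node (built by VP → VP PP), so they form a constituent.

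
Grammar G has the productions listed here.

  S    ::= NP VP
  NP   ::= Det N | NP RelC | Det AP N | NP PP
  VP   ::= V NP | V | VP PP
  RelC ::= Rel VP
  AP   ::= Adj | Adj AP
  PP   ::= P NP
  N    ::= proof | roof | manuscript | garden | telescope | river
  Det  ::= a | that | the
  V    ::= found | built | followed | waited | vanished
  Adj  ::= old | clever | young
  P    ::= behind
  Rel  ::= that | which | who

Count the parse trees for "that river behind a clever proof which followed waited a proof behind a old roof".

4

Two of the 4 distinct bracketings:
[S [NP [NP [NP [Det that] [N river]] [PP [P behind] [NP [Det a] [AP [Adj clever]] [N proof]]]] [RelC [Rel which] [VP [V followed]]]] [VP [V waited] [NP [NP [Det a] [N proof]] [PP [P behind] [NP [Det a] [AP [Adj old]] [N roof]]]]]]
[S [NP [NP [NP [Det that] [N river]] [PP [P behind] [NP [Det a] [AP [Adj clever]] [N proof]]]] [RelC [Rel which] [VP [V followed]]]] [VP [VP [V waited] [NP [Det a] [N proof]]] [PP [P behind] [NP [Det a] [AP [Adj old]] [N roof]]]]]
The difference turns on whether VP → VP PP is used at the relevant span, versus an alternative expansion of VP.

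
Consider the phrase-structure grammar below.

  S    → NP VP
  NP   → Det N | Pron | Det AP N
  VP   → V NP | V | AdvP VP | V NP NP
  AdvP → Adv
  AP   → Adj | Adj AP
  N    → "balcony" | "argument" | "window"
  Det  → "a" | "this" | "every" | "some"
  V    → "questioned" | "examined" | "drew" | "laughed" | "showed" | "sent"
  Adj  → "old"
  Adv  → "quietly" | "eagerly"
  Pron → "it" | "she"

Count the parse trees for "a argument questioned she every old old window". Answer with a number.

1

[S [NP [Det a] [N argument]] [VP [V questioned] [NP [Pron she]] [NP [Det every] [AP [Adj old] [AP [Adj old]]] [N window]]]]
No rule offers an alternative attachment or grouping for any span, so this is the only derivation.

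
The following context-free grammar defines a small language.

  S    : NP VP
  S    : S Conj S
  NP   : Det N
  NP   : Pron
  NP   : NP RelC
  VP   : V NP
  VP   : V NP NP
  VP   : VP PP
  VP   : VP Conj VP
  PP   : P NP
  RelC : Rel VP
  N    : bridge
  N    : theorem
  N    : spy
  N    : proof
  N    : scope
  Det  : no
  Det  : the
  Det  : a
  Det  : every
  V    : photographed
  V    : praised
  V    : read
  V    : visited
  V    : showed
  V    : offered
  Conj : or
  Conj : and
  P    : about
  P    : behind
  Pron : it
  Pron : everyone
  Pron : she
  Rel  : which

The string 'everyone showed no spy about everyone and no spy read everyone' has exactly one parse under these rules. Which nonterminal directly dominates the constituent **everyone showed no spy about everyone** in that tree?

S
  S
    NP
      Pron: everyone
    VP
      VP
        V: showed
        NP
          Det: no
          N: spy
      PP
        P: about
        NP
          Pron: everyone
  Conj: and
  S
    NP
      Det: no
      N: spy
    VP
      V: read
      NP
        Pron: everyone
The span 'everyone showed no spy about everyone' is the S node built by S → NP VP.
Its mother is the S built by S → S Conj S.

S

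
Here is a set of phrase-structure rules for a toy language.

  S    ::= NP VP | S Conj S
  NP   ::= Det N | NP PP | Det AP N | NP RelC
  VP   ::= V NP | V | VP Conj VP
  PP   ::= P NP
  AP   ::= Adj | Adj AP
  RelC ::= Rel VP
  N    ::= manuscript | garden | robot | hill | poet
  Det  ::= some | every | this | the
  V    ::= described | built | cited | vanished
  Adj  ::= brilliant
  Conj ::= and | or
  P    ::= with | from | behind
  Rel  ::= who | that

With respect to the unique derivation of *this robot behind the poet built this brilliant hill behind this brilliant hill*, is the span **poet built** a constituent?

No

[S [NP [NP [Det this] [N robot]] [PP [P behind] [NP [Det the] [N poet]]]] [VP [V built] [NP [NP [Det this] [AP [Adj brilliant]] [N hill]] [PP [P behind] [NP [Det this] [AP [Adj brilliant]] [N hill]]]]]]
The smallest constituent containing 'poet built' is the S spanning 'this robot behind the poet built this brilliant hill behind this brilliant hill'; no single node in the tree dominates exactly the given words.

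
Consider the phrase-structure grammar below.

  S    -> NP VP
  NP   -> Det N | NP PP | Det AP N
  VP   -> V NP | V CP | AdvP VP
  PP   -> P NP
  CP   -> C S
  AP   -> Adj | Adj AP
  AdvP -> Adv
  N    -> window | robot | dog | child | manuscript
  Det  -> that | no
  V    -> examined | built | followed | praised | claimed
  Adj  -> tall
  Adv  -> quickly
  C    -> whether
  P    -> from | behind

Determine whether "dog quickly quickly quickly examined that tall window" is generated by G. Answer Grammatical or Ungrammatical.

Ungrammatical

For S → NP VP, no prefix of the string parses as an NP.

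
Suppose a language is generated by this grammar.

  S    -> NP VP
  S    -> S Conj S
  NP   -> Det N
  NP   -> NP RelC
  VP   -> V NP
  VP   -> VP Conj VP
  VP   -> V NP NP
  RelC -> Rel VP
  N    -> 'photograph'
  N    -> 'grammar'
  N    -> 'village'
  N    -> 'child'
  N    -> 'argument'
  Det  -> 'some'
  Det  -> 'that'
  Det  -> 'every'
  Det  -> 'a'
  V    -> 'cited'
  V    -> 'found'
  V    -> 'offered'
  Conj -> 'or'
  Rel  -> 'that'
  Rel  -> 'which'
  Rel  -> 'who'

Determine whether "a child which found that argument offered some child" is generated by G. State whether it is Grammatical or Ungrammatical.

Grammatical

S
  NP
    NP
      Det: a
      N: child
    RelC
      Rel: which
      VP
        V: found
        NP
          Det: that
          N: argument
  VP
    V: offered
    NP
      Det: some
      N: child
The bracketing above is licensed at every node by one of the given productions, with S at the root.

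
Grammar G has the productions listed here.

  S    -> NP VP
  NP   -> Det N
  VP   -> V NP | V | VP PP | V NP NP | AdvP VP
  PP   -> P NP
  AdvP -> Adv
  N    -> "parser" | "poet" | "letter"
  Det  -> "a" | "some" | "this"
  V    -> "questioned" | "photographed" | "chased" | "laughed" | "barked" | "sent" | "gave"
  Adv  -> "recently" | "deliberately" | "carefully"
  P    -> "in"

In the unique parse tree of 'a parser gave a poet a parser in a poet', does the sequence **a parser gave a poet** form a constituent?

No

[S [NP [Det a] [N parser]] [VP [VP [V gave] [NP [Det a] [N poet]] [NP [Det a] [N parser]]] [PP [P in] [NP [Det a] [N poet]]]]]
The smallest constituent containing 'a parser gave a poet' is the S spanning 'a parser gave a poet a parser in a poet'; no single node in the tree dominates exactly the given words.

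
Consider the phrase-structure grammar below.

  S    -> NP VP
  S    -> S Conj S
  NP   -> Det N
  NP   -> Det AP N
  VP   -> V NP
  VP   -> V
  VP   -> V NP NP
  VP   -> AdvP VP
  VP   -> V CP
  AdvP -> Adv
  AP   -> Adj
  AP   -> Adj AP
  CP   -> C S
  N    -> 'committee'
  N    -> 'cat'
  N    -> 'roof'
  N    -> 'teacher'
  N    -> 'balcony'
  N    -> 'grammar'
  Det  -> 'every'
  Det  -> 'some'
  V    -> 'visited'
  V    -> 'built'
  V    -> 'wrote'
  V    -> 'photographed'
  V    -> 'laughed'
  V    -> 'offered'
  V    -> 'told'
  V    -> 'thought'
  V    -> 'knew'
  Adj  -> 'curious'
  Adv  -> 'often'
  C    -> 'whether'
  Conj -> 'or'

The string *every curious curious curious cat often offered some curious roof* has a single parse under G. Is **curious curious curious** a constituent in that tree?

[S [NP [Det every] [AP [Adj curious] [AP [Adj curious] [AP [Adj curious]]]] [N cat]] [VP [AdvP [Adv often]] [VP [V offered] [NP [Det some] [AP [Adj curious]] [N roof]]]]]
The words 'curious curious curious' are exhaustively dominated by a single AP node (built by AP → Adj AP), so they form a constituent.

Yes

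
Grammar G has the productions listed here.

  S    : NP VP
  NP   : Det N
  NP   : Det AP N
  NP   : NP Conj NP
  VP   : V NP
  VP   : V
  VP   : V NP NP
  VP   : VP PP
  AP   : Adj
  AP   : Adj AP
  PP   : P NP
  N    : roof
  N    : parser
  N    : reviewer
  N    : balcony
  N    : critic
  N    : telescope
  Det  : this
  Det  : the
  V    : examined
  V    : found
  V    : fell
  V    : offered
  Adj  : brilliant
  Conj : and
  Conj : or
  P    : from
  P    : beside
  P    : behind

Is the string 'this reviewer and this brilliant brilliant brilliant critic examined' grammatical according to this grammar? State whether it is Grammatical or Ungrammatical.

[S [NP [NP [Det this] [N reviewer]] [Conj and] [NP [Det this] [AP [Adj brilliant] [AP [Adj brilliant] [AP [Adj brilliant]]]] [N critic]]] [VP [V examined]]]
Each bracket corresponds to one application of a listed rule, so the string is derivable from S.

Grammatical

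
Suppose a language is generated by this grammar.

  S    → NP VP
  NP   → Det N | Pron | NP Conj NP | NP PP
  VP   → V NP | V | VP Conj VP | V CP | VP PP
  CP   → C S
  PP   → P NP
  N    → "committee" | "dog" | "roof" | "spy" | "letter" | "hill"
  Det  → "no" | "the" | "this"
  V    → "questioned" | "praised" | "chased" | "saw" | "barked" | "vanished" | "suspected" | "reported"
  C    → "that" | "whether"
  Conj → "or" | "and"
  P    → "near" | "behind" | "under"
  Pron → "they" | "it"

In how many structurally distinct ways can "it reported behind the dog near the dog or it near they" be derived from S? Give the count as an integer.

Two of the 10 distinct bracketings:
[S [NP [Pron it]] [VP [VP [V reported]] [PP [P behind] [NP [NP [NP [Det the] [N dog]] [PP [P near] [NP [Det the] [N dog]]]] [Conj or] [NP [NP [Pron it]] [PP [P near] [NP [Pron they]]]]]]]]
[S [NP [Pron it]] [VP [VP [V reported]] [PP [P behind] [NP [NP [Det the] [N dog]] [PP [P near] [NP [NP [Det the] [N dog]] [Conj or] [NP [NP [Pron it]] [PP [P near] [NP [Pron they]]]]]]]]]]
The trees differ in how a recursive rule is bracketed over the same span.

10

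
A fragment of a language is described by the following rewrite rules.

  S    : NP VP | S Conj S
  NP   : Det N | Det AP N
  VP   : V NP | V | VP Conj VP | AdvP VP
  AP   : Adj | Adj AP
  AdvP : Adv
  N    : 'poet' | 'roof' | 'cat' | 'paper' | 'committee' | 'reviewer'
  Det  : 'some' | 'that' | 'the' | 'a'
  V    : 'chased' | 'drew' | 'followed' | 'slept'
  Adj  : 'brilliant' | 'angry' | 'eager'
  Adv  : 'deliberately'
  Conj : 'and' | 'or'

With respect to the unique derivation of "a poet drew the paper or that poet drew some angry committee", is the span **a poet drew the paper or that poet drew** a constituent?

[S [S [NP [Det a] [N poet]] [VP [V drew] [NP [Det the] [N paper]]]] [Conj or] [S [NP [Det that] [N poet]] [VP [V drew] [NP [Det some] [AP [Adj angry]] [N committee]]]]]
The smallest constituent containing 'a poet drew the paper or that poet drew' is the S spanning 'a poet drew the paper or that poet drew some angry committee'; no single node in the tree dominates exactly the given words.

No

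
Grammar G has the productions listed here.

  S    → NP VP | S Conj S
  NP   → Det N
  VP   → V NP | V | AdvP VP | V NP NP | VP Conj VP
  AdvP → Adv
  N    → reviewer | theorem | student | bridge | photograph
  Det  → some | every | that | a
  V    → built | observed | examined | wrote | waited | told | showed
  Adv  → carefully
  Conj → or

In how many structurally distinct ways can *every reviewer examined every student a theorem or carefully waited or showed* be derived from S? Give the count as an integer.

3

Two of the 3 distinct bracketings:
[S [NP [Det every] [N reviewer]] [VP [VP [V examined] [NP [Det every] [N student]] [NP [Det a] [N theorem]]] [Conj or] [VP [AdvP [Adv carefully]] [VP [VP [V waited]] [Conj or] [VP [V showed]]]]]]
[S [NP [Det every] [N reviewer]] [VP [VP [V examined] [NP [Det every] [N student]] [NP [Det a] [N theorem]]] [Conj or] [VP [VP [AdvP [Adv carefully]] [VP [V waited]]] [Conj or] [VP [V showed]]]]]
The trees differ in how a recursive rule is bracketed over the same span.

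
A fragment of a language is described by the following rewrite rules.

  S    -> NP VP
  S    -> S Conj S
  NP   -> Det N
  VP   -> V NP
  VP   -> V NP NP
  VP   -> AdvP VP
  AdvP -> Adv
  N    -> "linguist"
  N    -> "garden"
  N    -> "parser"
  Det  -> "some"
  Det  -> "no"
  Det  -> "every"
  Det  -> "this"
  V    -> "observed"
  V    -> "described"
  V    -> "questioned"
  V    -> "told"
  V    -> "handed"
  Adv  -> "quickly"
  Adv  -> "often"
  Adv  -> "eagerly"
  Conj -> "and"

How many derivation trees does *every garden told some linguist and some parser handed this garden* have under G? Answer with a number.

[S [S [NP [Det every] [N garden]] [VP [V told] [NP [Det some] [N linguist]]]] [Conj and] [S [NP [Det some] [N parser]] [VP [V handed] [NP [Det this] [N garden]]]]]
No rule offers an alternative attachment or grouping for any span, so this is the only derivation.

1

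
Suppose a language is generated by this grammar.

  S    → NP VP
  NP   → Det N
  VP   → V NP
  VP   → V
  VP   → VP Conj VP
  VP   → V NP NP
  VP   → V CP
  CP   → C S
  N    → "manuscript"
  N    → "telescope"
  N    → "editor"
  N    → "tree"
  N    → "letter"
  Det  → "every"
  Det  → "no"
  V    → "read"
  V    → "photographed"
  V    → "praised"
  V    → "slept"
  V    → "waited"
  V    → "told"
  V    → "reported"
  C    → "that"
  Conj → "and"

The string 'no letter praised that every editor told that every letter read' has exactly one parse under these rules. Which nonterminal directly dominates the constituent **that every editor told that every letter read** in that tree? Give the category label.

VP

S
  NP
    Det: no
    N: letter
  VP
    V: praised
    CP
      C: that
      S
        NP
          Det: every
          N: editor
        VP
          V: told
          CP
            C: that
            S
              NP
                Det: every
                N: letter
              VP
                V: read
The span 'that every editor told that every letter read' is the CP node built by CP → C S.
Its mother is the VP built by VP → V CP.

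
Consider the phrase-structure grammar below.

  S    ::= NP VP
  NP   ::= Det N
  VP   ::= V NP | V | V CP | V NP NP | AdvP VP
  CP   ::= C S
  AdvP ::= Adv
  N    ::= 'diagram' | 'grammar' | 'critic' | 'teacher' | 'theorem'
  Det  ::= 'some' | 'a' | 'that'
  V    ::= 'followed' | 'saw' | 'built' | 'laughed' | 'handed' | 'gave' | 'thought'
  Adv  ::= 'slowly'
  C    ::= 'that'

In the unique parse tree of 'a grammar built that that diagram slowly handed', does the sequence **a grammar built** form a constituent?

No

[S [NP [Det a] [N grammar]] [VP [V built] [CP [C that] [S [NP [Det that] [N diagram]] [VP [AdvP [Adv slowly]] [VP [V handed]]]]]]]
The smallest constituent containing 'a grammar built' is the S spanning 'a grammar built that that diagram slowly handed'; no single node in the tree dominates exactly the given words.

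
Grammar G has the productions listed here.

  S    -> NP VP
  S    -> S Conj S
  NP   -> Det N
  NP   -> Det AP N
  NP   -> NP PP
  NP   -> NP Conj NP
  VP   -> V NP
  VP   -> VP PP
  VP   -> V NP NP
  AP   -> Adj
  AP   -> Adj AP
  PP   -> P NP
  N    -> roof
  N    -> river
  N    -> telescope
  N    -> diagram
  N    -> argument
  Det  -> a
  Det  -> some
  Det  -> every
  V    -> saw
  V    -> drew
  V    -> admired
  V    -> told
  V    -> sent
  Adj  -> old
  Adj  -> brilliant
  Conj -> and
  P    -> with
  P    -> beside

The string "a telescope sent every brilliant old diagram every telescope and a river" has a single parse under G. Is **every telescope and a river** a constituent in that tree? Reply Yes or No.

[S [NP [Det a] [N telescope]] [VP [V sent] [NP [Det every] [AP [Adj brilliant] [AP [Adj old]]] [N diagram]] [NP [NP [Det every] [N telescope]] [Conj and] [NP [Det a] [N river]]]]]
The words 'every telescope and a river' are exhaustively dominated by a single NP node (built by NP → NP Conj NP), so they form a constituent.

Yes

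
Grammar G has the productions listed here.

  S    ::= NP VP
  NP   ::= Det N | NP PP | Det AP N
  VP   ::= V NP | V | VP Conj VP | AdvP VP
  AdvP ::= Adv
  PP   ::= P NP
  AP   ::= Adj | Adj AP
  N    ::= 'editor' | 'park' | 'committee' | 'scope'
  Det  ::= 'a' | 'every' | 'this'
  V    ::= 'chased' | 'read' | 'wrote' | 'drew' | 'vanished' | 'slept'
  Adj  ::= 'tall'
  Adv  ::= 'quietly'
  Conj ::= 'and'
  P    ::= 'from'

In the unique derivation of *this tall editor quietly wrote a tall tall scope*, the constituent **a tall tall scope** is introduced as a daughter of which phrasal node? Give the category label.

VP

[S [NP [Det this] [AP [Adj tall]] [N editor]] [VP [AdvP [Adv quietly]] [VP [V wrote] [NP [Det a] [AP [Adj tall] [AP [Adj tall]]] [N scope]]]]]
The span 'a tall tall scope' is the NP node built by NP → Det AP N.
Its mother is the VP built by VP → V NP.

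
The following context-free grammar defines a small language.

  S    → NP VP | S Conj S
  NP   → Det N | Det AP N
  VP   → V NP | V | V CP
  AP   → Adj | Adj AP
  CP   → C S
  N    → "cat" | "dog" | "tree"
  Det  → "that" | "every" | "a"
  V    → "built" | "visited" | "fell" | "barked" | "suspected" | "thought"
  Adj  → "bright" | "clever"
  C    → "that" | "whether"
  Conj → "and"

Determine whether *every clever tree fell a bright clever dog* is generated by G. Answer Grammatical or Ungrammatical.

Grammatical

S
  NP
    Det: every
    AP
      Adj: clever
    N: tree
  VP
    V: fell
    NP
      Det: a
      AP
        Adj: bright
        AP
          Adj: clever
      N: dog
Every word is introduced by a lexical rule and the phrasal rules combine the resulting categories into a single S.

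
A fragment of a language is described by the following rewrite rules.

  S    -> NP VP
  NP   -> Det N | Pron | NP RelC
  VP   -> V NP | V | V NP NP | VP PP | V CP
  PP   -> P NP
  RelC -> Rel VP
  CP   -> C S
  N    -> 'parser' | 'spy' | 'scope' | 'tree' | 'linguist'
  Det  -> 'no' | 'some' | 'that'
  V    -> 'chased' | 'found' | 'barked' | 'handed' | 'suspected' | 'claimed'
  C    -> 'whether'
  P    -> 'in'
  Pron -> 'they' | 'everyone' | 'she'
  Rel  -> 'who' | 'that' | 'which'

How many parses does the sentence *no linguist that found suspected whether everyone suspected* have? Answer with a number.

[S [NP [NP [Det no] [N linguist]] [RelC [Rel that] [VP [V found]]]] [VP [V suspected] [CP [C whether] [S [NP [Pron everyone]] [VP [V suspected]]]]]]
No rule offers an alternative attachment or grouping for any span, so this is the only derivation.

1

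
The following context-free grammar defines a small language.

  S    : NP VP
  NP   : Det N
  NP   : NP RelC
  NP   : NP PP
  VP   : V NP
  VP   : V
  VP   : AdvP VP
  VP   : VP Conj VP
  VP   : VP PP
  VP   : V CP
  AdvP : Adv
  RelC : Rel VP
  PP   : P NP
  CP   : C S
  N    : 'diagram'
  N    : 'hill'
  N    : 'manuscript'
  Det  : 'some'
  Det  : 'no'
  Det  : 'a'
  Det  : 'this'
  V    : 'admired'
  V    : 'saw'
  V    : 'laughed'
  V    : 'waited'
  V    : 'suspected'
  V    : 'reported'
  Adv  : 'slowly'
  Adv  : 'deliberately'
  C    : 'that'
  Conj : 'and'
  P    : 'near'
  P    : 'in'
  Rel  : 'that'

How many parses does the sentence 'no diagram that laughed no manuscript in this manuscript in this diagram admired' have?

Two of the 9 distinct bracketings:
[S [NP [NP [Det no] [N diagram]] [RelC [Rel that] [VP [V laughed] [NP [NP [Det no] [N manuscript]] [PP [P in] [NP [NP [Det this] [N manuscript]] [PP [P in] [NP [Det this] [N diagram]]]]]]]]] [VP [V admired]]]
[S [NP [NP [Det no] [N diagram]] [RelC [Rel that] [VP [V laughed] [NP [NP [NP [Det no] [N manuscript]] [PP [P in] [NP [Det this] [N manuscript]]]] [PP [P in] [NP [Det this] [N diagram]]]]]]] [VP [V admired]]]
The trees differ in how a recursive rule is bracketed over the same span.

9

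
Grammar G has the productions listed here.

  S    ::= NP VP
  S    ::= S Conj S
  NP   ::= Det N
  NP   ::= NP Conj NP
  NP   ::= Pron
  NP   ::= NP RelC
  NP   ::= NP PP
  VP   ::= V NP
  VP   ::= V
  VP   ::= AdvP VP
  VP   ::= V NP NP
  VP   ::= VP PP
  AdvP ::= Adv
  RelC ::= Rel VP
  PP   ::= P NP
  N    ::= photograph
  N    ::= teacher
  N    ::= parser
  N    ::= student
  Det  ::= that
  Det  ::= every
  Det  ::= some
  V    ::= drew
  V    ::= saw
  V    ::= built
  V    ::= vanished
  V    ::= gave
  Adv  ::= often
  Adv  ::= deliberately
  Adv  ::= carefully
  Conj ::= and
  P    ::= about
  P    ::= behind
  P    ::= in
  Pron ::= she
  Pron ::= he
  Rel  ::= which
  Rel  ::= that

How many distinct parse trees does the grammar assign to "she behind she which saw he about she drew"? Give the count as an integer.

Two of the 7 distinct bracketings:
[S [NP [NP [NP [Pron she]] [PP [P behind] [NP [Pron she]]]] [RelC [Rel which] [VP [V saw] [NP [NP [Pron he]] [PP [P about] [NP [Pron she]]]]]]] [VP [V drew]]]
[S [NP [NP [NP [Pron she]] [PP [P behind] [NP [Pron she]]]] [RelC [Rel which] [VP [VP [V saw] [NP [Pron he]]] [PP [P about] [NP [Pron she]]]]]] [VP [V drew]]]
The difference turns on whether VP → VP PP is used at the relevant span, versus an alternative expansion of VP.

7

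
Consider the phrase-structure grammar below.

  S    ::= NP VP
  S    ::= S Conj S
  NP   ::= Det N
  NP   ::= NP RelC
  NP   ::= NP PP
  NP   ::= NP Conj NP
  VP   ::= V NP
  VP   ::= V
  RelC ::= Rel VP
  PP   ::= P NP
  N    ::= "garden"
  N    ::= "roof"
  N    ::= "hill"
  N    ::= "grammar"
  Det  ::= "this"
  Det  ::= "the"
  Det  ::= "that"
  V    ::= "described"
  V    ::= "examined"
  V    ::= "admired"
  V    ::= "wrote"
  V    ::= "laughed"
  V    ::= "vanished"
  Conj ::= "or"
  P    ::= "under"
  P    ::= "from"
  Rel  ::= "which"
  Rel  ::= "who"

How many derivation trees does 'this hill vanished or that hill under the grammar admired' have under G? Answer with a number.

1

[S [S [NP [Det this] [N hill]] [VP [V vanished]]] [Conj or] [S [NP [NP [Det that] [N hill]] [PP [P under] [NP [Det the] [N grammar]]]] [VP [V admired]]]]
No rule offers an alternative attachment or grouping for any span, so this is the only derivation.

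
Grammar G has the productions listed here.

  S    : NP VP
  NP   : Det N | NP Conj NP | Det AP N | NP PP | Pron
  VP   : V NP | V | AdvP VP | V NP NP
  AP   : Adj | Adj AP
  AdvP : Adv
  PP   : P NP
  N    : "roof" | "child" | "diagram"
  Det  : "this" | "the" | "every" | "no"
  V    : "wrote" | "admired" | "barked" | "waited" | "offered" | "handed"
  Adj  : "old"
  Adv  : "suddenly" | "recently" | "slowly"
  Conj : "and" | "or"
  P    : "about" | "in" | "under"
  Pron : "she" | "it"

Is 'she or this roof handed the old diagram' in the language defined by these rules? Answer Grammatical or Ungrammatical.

S
  NP
    NP
      Pron: she
    Conj: or
    NP
      Det: this
      N: roof
  VP
    V: handed
    NP
      Det: the
      AP
        Adj: old
      N: diagram
The bracketing above is licensed at every node by one of the given productions, with S at the root.

Grammatical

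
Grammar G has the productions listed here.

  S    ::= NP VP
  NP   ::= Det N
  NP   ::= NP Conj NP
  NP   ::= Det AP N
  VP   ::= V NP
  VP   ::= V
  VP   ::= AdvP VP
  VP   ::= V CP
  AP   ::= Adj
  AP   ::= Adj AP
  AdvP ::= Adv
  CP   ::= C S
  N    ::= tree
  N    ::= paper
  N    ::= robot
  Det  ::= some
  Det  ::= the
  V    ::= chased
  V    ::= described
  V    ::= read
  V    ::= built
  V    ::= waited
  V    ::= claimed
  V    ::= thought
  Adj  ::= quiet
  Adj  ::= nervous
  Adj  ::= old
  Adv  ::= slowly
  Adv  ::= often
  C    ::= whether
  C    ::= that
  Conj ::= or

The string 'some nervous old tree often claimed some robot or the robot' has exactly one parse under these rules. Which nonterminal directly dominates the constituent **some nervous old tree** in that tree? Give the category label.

[S [NP [Det some] [AP [Adj nervous] [AP [Adj old]]] [N tree]] [VP [AdvP [Adv often]] [VP [V claimed] [NP [NP [Det some] [N robot]] [Conj or] [NP [Det the] [N robot]]]]]]
The span 'some nervous old tree' is the NP node built by NP → Det AP N.
Its mother is the S built by S → NP VP.

S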